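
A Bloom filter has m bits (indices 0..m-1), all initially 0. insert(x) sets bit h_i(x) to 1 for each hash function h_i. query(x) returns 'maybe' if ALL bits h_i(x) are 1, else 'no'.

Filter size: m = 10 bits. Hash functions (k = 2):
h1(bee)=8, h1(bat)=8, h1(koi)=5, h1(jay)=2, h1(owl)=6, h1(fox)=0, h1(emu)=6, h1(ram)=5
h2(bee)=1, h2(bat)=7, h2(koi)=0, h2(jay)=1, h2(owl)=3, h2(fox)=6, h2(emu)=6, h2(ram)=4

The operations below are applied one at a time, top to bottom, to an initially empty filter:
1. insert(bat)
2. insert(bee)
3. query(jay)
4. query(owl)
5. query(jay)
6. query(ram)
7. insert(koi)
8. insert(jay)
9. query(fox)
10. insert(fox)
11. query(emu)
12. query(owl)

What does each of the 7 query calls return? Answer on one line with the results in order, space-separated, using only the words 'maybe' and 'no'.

Start: bits=0000000000
Op 1: insert bat -> sets bits 7 8 -> bits=0000000110
Op 2: insert bee -> sets bits 1 8 -> bits=0100000110
Op 3: query jay -> checks bit1=1, bit2=0 (has a 0) -> no
Op 4: query owl -> checks bit3=0, bit6=0 (has a 0) -> no
Op 5: query jay -> checks bit1=1, bit2=0 (has a 0) -> no
Op 6: query ram -> checks bit4=0, bit5=0 (has a 0) -> no
Op 7: insert koi -> sets bits 0 5 -> bits=1100010110
Op 8: insert jay -> sets bits 1 2 -> bits=1110010110
Op 9: query fox -> checks bit0=1, bit6=0 (has a 0) -> no
Op 10: insert fox -> sets bits 0 6 -> bits=1110011110
Op 11: query emu -> checks bit6=1 (all 1) -> maybe
Op 12: query owl -> checks bit3=0, bit6=1 (has a 0) -> no
Query results in order: no no no no no maybe no

Answer: no no no no no maybe no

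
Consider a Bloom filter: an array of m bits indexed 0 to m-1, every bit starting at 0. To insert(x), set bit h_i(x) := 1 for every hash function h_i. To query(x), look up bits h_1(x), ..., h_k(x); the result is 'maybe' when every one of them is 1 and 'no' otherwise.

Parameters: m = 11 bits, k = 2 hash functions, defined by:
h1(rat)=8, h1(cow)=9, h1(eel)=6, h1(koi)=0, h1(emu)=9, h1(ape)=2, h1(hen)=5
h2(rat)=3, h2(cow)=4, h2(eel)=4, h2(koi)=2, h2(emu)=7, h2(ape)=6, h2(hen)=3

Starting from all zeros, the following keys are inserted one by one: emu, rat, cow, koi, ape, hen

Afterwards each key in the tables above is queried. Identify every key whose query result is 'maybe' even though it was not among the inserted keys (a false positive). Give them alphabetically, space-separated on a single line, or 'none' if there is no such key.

Answer: eel

Derivation:
Start: bits=00000000000
After insert 'emu': sets bits 7 9 -> bits=00000001010
After insert 'rat': sets bits 3 8 -> bits=00010001110
After insert 'cow': sets bits 4 9 -> bits=00011001110
After insert 'koi': sets bits 0 2 -> bits=10111001110
After insert 'ape': sets bits 2 6 -> bits=10111011110
After insert 'hen': sets bits 3 5 -> bits=10111111110
Not inserted: eel — query each against bits=10111111110:
query eel: checks bit4=1, bit6=1 (all 1) -> maybe => FALSE POSITIVE
False positives (alphabetical): eel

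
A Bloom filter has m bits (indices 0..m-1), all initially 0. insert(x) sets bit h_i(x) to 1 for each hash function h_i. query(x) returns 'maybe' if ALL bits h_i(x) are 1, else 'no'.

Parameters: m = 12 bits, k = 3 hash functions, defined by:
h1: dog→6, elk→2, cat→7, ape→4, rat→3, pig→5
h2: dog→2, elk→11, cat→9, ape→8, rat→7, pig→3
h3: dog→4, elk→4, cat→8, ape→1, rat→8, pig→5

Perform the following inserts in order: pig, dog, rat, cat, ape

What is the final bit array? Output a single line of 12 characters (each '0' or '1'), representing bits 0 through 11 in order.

Answer: 011111111100

Derivation:
Start: bits=000000000000
After insert 'pig': sets bits 3 5 -> bits=000101000000
After insert 'dog': sets bits 2 4 6 -> bits=001111100000
After insert 'rat': sets bits 3 7 8 -> bits=001111111000
After insert 'cat': sets bits 7 8 9 -> bits=001111111100
After insert 'ape': sets bits 1 4 8 -> bits=011111111100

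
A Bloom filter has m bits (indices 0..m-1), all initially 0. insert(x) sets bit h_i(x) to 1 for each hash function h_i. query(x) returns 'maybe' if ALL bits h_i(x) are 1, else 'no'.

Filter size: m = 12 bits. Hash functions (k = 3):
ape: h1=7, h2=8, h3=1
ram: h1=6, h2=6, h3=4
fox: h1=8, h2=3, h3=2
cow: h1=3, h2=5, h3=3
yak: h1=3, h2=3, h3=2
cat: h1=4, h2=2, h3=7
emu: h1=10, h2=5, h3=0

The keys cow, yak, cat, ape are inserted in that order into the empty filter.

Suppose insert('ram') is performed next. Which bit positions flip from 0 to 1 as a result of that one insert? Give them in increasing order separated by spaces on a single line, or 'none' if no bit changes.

Start: bits=000000000000
After insert 'cow': sets bits 3 5 -> bits=000101000000
After insert 'yak': sets bits 2 3 -> bits=001101000000
After insert 'cat': sets bits 2 4 7 -> bits=001111010000
After insert 'ape': sets bits 1 7 8 -> bits=011111011000
insert 'ram' would touch bits 4 6; currently bit4=1, bit6=0
Bits that are 0 among those (would change 0->1): 6

Answer: 6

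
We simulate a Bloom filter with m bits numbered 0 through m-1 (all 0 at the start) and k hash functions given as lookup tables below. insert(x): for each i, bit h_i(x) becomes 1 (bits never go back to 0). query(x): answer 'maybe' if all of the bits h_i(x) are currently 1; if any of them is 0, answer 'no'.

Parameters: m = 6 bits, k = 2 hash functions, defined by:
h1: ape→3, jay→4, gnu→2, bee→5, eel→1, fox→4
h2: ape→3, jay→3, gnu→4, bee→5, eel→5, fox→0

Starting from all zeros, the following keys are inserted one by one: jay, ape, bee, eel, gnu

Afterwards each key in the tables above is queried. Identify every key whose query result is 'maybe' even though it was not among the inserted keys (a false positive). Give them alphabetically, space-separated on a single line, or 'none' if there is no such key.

Start: bits=000000
After insert 'jay': sets bits 3 4 -> bits=000110
After insert 'ape': sets bits 3 -> bits=000110
After insert 'bee': sets bits 5 -> bits=000111
After insert 'eel': sets bits 1 5 -> bits=010111
After insert 'gnu': sets bits 2 4 -> bits=011111
Not inserted: fox — query each against bits=011111:
query fox: checks bit0=0, bit4=1 (has a 0) -> no => not a false positive
False positives (alphabetical): none

Answer: none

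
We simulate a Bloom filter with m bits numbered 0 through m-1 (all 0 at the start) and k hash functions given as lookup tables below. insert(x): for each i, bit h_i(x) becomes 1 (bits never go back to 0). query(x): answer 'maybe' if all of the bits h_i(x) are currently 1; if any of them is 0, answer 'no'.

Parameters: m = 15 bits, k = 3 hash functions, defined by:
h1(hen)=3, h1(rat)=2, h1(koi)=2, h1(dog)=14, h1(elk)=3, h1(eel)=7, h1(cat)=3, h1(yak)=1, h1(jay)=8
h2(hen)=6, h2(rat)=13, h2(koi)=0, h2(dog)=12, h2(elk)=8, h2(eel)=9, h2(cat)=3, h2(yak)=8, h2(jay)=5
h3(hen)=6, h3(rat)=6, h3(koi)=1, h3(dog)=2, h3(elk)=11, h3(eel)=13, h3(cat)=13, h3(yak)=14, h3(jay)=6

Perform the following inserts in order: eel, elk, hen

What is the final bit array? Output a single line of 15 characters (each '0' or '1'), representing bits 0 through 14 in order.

Start: bits=000000000000000
After insert 'eel': sets bits 7 9 13 -> bits=000000010100010
After insert 'elk': sets bits 3 8 11 -> bits=000100011101010
After insert 'hen': sets bits 3 6 -> bits=000100111101010

Answer: 000100111101010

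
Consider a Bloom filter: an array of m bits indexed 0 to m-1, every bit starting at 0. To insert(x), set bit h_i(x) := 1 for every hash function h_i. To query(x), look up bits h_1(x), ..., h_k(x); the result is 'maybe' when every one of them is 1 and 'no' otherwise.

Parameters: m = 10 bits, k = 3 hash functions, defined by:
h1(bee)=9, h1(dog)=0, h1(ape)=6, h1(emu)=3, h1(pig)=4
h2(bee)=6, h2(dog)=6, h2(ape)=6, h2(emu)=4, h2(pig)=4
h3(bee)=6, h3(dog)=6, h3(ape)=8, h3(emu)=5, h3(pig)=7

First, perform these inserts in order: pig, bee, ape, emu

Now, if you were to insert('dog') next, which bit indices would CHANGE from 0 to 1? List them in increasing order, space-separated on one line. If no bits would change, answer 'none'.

Answer: 0

Derivation:
Start: bits=0000000000
After insert 'pig': sets bits 4 7 -> bits=0000100100
After insert 'bee': sets bits 6 9 -> bits=0000101101
After insert 'ape': sets bits 6 8 -> bits=0000101111
After insert 'emu': sets bits 3 4 5 -> bits=0001111111
insert 'dog' would touch bits 0 6; currently bit0=0, bit6=1
Bits that are 0 among those (would change 0->1): 0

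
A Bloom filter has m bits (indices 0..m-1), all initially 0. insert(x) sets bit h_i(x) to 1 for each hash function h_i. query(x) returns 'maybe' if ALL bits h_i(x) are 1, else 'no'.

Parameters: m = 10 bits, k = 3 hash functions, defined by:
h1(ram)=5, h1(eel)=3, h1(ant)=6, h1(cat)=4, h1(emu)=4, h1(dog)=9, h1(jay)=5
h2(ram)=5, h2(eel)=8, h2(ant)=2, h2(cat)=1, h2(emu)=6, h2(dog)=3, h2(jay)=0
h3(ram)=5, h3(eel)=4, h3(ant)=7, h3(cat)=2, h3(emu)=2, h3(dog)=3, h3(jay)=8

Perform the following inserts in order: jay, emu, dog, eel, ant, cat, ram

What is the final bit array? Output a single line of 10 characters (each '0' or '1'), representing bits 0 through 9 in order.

Answer: 1111111111

Derivation:
Start: bits=0000000000
After insert 'jay': sets bits 0 5 8 -> bits=1000010010
After insert 'emu': sets bits 2 4 6 -> bits=1010111010
After insert 'dog': sets bits 3 9 -> bits=1011111011
After insert 'eel': sets bits 3 4 8 -> bits=1011111011
After insert 'ant': sets bits 2 6 7 -> bits=1011111111
After insert 'cat': sets bits 1 2 4 -> bits=1111111111
After insert 'ram': sets bits 5 -> bits=1111111111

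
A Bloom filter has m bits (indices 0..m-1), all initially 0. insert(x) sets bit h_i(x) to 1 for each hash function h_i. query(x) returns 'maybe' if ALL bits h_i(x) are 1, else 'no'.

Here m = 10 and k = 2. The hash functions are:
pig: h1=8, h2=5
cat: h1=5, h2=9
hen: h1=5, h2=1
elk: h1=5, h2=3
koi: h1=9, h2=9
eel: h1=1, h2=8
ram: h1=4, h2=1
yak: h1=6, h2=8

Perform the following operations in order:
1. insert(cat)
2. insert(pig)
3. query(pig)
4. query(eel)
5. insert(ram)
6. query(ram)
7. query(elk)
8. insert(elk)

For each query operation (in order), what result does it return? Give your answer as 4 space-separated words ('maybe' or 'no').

Answer: maybe no maybe no

Derivation:
Start: bits=0000000000
Op 1: insert cat -> sets bits 5 9 -> bits=0000010001
Op 2: insert pig -> sets bits 5 8 -> bits=0000010011
Op 3: query pig -> checks bit5=1, bit8=1 (all 1) -> maybe
Op 4: query eel -> checks bit1=0, bit8=1 (has a 0) -> no
Op 5: insert ram -> sets bits 1 4 -> bits=0100110011
Op 6: query ram -> checks bit1=1, bit4=1 (all 1) -> maybe
Op 7: query elk -> checks bit3=0, bit5=1 (has a 0) -> no
Op 8: insert elk -> sets bits 3 5 -> bits=0101110011
Query results in order: maybe no maybe no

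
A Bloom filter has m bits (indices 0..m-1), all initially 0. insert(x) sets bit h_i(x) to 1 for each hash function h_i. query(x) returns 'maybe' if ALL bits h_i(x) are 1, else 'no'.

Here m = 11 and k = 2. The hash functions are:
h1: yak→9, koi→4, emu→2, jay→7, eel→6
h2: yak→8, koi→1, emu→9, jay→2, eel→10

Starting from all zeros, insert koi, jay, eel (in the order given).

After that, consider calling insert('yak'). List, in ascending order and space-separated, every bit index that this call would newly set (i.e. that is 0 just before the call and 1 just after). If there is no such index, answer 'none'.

Answer: 8 9

Derivation:
Start: bits=00000000000
After insert 'koi': sets bits 1 4 -> bits=01001000000
After insert 'jay': sets bits 2 7 -> bits=01101001000
After insert 'eel': sets bits 6 10 -> bits=01101011001
insert 'yak' would touch bits 8 9; currently bit8=0, bit9=0
Bits that are 0 among those (would change 0->1): 8 9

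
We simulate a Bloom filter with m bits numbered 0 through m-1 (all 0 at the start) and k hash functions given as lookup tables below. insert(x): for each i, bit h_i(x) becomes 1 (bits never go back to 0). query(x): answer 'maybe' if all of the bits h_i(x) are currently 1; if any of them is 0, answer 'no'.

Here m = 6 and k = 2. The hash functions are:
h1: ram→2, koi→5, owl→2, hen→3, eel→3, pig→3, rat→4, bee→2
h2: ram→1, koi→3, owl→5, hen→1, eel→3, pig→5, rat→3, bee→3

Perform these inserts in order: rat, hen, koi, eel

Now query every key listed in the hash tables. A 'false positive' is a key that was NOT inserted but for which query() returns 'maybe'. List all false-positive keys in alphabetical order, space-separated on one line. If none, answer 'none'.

Start: bits=000000
After insert 'rat': sets bits 3 4 -> bits=000110
After insert 'hen': sets bits 1 3 -> bits=010110
After insert 'koi': sets bits 3 5 -> bits=010111
After insert 'eel': sets bits 3 -> bits=010111
Not inserted: bee owl pig ram — query each against bits=010111:
query bee: checks bit2=0, bit3=1 (has a 0) -> no => not a false positive
query owl: checks bit2=0, bit5=1 (has a 0) -> no => not a false positive
query pig: checks bit3=1, bit5=1 (all 1) -> maybe => FALSE POSITIVE
query ram: checks bit1=1, bit2=0 (has a 0) -> no => not a false positive
False positives (alphabetical): pig

Answer: pig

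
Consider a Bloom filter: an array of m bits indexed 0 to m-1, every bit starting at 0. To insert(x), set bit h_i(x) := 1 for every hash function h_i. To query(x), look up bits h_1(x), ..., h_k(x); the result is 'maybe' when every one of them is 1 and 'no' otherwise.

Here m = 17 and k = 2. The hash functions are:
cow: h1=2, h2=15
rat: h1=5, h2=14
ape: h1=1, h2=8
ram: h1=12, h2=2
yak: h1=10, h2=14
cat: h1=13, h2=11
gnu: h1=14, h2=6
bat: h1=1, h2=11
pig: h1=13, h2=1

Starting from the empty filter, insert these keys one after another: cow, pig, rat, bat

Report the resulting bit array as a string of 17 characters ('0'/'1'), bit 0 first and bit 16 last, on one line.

Start: bits=00000000000000000
After insert 'cow': sets bits 2 15 -> bits=00100000000000010
After insert 'pig': sets bits 1 13 -> bits=01100000000001010
After insert 'rat': sets bits 5 14 -> bits=01100100000001110
After insert 'bat': sets bits 1 11 -> bits=01100100000101110

Answer: 01100100000101110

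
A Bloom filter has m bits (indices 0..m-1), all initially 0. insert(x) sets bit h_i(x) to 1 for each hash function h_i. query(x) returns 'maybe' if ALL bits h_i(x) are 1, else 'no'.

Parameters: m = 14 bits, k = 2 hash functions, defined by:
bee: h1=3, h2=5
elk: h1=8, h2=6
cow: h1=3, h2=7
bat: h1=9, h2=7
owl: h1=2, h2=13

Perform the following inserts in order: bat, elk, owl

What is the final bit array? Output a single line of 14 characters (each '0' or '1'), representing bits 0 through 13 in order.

Answer: 00100011110001

Derivation:
Start: bits=00000000000000
After insert 'bat': sets bits 7 9 -> bits=00000001010000
After insert 'elk': sets bits 6 8 -> bits=00000011110000
After insert 'owl': sets bits 2 13 -> bits=00100011110001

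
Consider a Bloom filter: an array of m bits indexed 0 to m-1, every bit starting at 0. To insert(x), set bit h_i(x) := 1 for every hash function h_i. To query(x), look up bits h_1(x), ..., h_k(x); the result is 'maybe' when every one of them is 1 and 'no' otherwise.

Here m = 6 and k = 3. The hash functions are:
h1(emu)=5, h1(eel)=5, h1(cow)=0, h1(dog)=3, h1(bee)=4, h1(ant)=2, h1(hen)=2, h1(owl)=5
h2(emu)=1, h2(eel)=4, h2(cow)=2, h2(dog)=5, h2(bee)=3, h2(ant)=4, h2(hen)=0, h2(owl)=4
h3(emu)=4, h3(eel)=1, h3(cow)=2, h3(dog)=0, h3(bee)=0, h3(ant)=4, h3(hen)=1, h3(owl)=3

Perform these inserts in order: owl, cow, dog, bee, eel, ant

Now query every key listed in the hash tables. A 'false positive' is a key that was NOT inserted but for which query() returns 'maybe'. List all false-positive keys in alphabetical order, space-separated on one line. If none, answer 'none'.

Start: bits=000000
After insert 'owl': sets bits 3 4 5 -> bits=000111
After insert 'cow': sets bits 0 2 -> bits=101111
After insert 'dog': sets bits 0 3 5 -> bits=101111
After insert 'bee': sets bits 0 3 4 -> bits=101111
After insert 'eel': sets bits 1 4 5 -> bits=111111
After insert 'ant': sets bits 2 4 -> bits=111111
Not inserted: emu hen — query each against bits=111111:
query emu: checks bit1=1, bit4=1, bit5=1 (all 1) -> maybe => FALSE POSITIVE
query hen: checks bit0=1, bit1=1, bit2=1 (all 1) -> maybe => FALSE POSITIVE
False positives (alphabetical): emu hen

Answer: emu hen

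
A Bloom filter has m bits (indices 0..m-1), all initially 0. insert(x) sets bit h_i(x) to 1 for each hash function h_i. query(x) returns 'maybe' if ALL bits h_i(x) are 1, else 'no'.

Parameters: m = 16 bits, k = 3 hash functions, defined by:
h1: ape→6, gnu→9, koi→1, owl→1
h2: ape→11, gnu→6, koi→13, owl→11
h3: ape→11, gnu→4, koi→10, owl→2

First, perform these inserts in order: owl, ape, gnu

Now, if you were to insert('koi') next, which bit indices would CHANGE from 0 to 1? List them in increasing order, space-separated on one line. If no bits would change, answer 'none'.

Start: bits=0000000000000000
After insert 'owl': sets bits 1 2 11 -> bits=0110000000010000
After insert 'ape': sets bits 6 11 -> bits=0110001000010000
After insert 'gnu': sets bits 4 6 9 -> bits=0110101001010000
insert 'koi' would touch bits 1 10 13; currently bit1=1, bit10=0, bit13=0
Bits that are 0 among those (would change 0->1): 10 13

Answer: 10 13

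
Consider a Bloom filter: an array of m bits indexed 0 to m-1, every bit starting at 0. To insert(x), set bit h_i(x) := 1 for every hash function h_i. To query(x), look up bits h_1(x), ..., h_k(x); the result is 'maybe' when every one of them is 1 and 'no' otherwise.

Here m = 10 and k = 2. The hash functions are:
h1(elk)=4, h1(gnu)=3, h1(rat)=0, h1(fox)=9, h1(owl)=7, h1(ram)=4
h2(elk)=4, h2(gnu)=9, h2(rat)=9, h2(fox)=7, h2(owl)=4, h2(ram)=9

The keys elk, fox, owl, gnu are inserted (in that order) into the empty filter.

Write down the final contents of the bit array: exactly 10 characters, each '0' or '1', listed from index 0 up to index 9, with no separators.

Start: bits=0000000000
After insert 'elk': sets bits 4 -> bits=0000100000
After insert 'fox': sets bits 7 9 -> bits=0000100101
After insert 'owl': sets bits 4 7 -> bits=0000100101
After insert 'gnu': sets bits 3 9 -> bits=0001100101

Answer: 0001100101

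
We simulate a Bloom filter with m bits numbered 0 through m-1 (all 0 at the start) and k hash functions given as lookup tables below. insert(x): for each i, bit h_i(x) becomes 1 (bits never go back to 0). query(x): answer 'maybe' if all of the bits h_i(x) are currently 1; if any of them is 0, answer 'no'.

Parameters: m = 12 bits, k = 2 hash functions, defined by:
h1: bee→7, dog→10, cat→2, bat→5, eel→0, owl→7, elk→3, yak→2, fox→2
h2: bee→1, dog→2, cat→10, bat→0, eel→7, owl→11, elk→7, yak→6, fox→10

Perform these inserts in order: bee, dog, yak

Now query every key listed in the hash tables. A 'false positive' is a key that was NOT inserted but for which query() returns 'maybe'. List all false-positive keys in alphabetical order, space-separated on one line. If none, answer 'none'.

Start: bits=000000000000
After insert 'bee': sets bits 1 7 -> bits=010000010000
After insert 'dog': sets bits 2 10 -> bits=011000010010
After insert 'yak': sets bits 2 6 -> bits=011000110010
Not inserted: bat cat eel elk fox owl — query each against bits=011000110010:
query bat: checks bit0=0, bit5=0 (has a 0) -> no => not a false positive
query cat: checks bit2=1, bit10=1 (all 1) -> maybe => FALSE POSITIVE
query eel: checks bit0=0, bit7=1 (has a 0) -> no => not a false positive
query elk: checks bit3=0, bit7=1 (has a 0) -> no => not a false positive
query fox: checks bit2=1, bit10=1 (all 1) -> maybe => FALSE POSITIVE
query owl: checks bit7=1, bit11=0 (has a 0) -> no => not a false positive
False positives (alphabetical): cat fox

Answer: cat fox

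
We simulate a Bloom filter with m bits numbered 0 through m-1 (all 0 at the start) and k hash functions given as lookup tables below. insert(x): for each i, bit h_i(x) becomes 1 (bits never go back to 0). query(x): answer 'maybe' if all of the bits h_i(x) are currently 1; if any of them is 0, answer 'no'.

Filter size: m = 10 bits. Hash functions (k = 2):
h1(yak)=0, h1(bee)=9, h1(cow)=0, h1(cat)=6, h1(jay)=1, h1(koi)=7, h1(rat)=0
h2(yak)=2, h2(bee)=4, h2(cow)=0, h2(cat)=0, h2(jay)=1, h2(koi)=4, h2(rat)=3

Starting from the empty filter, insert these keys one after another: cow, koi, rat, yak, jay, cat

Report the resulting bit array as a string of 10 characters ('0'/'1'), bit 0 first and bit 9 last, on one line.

Start: bits=0000000000
After insert 'cow': sets bits 0 -> bits=1000000000
After insert 'koi': sets bits 4 7 -> bits=1000100100
After insert 'rat': sets bits 0 3 -> bits=1001100100
After insert 'yak': sets bits 0 2 -> bits=1011100100
After insert 'jay': sets bits 1 -> bits=1111100100
After insert 'cat': sets bits 0 6 -> bits=1111101100

Answer: 1111101100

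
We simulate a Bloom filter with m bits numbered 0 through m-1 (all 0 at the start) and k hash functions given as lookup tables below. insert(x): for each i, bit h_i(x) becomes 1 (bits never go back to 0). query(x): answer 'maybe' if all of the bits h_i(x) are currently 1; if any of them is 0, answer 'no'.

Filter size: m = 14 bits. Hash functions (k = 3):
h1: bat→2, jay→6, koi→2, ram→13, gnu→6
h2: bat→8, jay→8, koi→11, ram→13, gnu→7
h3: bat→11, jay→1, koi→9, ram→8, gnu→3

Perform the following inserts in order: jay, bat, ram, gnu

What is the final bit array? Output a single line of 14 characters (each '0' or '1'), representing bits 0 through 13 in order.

Start: bits=00000000000000
After insert 'jay': sets bits 1 6 8 -> bits=01000010100000
After insert 'bat': sets bits 2 8 11 -> bits=01100010100100
After insert 'ram': sets bits 8 13 -> bits=01100010100101
After insert 'gnu': sets bits 3 6 7 -> bits=01110011100101

Answer: 01110011100101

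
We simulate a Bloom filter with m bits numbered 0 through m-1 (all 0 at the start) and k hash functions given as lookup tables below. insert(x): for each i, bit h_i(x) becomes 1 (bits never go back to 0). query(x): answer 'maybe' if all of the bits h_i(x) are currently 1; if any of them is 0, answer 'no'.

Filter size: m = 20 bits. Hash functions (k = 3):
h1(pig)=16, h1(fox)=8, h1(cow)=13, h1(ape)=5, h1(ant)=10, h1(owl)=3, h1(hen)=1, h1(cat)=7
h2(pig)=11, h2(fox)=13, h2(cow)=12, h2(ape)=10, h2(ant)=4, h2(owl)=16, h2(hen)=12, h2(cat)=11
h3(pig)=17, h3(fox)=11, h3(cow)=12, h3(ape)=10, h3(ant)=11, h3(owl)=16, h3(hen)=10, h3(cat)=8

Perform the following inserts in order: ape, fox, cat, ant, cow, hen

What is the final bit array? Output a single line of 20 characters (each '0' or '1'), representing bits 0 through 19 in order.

Answer: 01001101101111000000

Derivation:
Start: bits=00000000000000000000
After insert 'ape': sets bits 5 10 -> bits=00000100001000000000
After insert 'fox': sets bits 8 11 13 -> bits=00000100101101000000
After insert 'cat': sets bits 7 8 11 -> bits=00000101101101000000
After insert 'ant': sets bits 4 10 11 -> bits=00001101101101000000
After insert 'cow': sets bits 12 13 -> bits=00001101101111000000
After insert 'hen': sets bits 1 10 12 -> bits=01001101101111000000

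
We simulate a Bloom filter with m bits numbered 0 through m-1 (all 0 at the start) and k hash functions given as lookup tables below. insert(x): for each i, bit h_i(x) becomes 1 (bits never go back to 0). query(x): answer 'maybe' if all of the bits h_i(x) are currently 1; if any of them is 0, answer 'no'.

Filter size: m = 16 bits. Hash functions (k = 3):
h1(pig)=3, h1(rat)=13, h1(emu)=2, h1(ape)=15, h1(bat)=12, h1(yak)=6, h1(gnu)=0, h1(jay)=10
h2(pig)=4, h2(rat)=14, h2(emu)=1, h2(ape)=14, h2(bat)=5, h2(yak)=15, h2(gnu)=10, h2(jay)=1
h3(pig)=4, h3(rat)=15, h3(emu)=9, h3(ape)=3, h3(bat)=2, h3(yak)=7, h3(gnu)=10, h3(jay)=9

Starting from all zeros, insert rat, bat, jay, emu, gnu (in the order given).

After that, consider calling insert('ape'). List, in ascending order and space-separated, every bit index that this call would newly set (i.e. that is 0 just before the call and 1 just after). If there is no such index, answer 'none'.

Answer: 3

Derivation:
Start: bits=0000000000000000
After insert 'rat': sets bits 13 14 15 -> bits=0000000000000111
After insert 'bat': sets bits 2 5 12 -> bits=0010010000001111
After insert 'jay': sets bits 1 9 10 -> bits=0110010001101111
After insert 'emu': sets bits 1 2 9 -> bits=0110010001101111
After insert 'gnu': sets bits 0 10 -> bits=1110010001101111
insert 'ape' would touch bits 3 14 15; currently bit3=0, bit14=1, bit15=1
Bits that are 0 among those (would change 0->1): 3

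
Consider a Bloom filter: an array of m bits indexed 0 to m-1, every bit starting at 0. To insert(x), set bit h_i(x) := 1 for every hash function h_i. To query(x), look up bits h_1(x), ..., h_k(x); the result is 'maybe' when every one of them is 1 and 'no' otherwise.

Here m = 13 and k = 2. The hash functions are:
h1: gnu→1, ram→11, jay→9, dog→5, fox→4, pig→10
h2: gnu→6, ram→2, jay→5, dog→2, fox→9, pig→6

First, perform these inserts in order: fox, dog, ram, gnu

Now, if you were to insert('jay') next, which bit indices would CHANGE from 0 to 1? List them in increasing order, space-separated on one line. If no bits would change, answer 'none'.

Start: bits=0000000000000
After insert 'fox': sets bits 4 9 -> bits=0000100001000
After insert 'dog': sets bits 2 5 -> bits=0010110001000
After insert 'ram': sets bits 2 11 -> bits=0010110001010
After insert 'gnu': sets bits 1 6 -> bits=0110111001010
insert 'jay' would touch bits 5 9; currently bit5=1, bit9=1
Bits that are 0 among those (would change 0->1): none

Answer: none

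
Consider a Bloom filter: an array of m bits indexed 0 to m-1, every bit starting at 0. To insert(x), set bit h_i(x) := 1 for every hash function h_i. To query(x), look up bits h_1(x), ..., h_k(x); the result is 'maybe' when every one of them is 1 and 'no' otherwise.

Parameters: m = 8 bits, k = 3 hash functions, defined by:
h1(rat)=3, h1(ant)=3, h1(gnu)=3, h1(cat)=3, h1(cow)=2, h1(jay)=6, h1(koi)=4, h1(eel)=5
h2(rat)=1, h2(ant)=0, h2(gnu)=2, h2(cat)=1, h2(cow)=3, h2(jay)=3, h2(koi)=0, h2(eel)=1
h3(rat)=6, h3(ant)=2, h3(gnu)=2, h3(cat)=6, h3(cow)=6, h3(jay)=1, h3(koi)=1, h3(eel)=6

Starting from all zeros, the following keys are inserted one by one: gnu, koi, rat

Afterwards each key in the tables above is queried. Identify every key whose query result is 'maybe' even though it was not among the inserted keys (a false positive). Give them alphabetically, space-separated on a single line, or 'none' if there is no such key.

Answer: ant cat cow jay

Derivation:
Start: bits=00000000
After insert 'gnu': sets bits 2 3 -> bits=00110000
After insert 'koi': sets bits 0 1 4 -> bits=11111000
After insert 'rat': sets bits 1 3 6 -> bits=11111010
Not inserted: ant cat cow eel jay — query each against bits=11111010:
query ant: checks bit0=1, bit2=1, bit3=1 (all 1) -> maybe => FALSE POSITIVE
query cat: checks bit1=1, bit3=1, bit6=1 (all 1) -> maybe => FALSE POSITIVE
query cow: checks bit2=1, bit3=1, bit6=1 (all 1) -> maybe => FALSE POSITIVE
query eel: checks bit1=1, bit5=0, bit6=1 (has a 0) -> no => not a false positive
query jay: checks bit1=1, bit3=1, bit6=1 (all 1) -> maybe => FALSE POSITIVE
False positives (alphabetical): ant cat cow jay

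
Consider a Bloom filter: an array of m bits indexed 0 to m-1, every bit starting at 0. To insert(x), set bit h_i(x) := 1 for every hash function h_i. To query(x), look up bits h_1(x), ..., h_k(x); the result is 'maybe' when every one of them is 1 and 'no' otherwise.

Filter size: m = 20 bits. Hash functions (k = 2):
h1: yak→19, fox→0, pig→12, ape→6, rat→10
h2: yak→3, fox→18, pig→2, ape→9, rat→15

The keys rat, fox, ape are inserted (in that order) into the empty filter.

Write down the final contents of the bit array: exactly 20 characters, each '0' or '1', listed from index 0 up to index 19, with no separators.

Start: bits=00000000000000000000
After insert 'rat': sets bits 10 15 -> bits=00000000001000010000
After insert 'fox': sets bits 0 18 -> bits=10000000001000010010
After insert 'ape': sets bits 6 9 -> bits=10000010011000010010

Answer: 10000010011000010010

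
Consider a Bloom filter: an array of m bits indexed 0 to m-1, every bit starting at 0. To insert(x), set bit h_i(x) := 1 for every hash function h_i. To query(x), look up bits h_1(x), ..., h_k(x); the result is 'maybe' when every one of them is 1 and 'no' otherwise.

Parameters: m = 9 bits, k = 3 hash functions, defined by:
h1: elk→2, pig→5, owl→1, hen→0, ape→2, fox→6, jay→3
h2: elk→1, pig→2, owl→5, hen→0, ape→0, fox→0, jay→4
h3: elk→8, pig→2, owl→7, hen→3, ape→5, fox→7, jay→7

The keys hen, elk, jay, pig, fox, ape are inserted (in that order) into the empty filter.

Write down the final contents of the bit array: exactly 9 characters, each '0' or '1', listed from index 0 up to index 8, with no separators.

Start: bits=000000000
After insert 'hen': sets bits 0 3 -> bits=100100000
After insert 'elk': sets bits 1 2 8 -> bits=111100001
After insert 'jay': sets bits 3 4 7 -> bits=111110011
After insert 'pig': sets bits 2 5 -> bits=111111011
After insert 'fox': sets bits 0 6 7 -> bits=111111111
After insert 'ape': sets bits 0 2 5 -> bits=111111111

Answer: 111111111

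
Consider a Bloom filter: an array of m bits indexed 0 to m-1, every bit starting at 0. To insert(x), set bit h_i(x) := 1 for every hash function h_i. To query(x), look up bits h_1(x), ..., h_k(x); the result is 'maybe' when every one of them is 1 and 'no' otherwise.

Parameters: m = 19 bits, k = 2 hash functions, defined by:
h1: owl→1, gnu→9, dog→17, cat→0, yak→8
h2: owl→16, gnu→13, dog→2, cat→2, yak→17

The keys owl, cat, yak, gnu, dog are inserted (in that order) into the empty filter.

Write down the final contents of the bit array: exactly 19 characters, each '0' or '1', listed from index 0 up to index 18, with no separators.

Start: bits=0000000000000000000
After insert 'owl': sets bits 1 16 -> bits=0100000000000000100
After insert 'cat': sets bits 0 2 -> bits=1110000000000000100
After insert 'yak': sets bits 8 17 -> bits=1110000010000000110
After insert 'gnu': sets bits 9 13 -> bits=1110000011000100110
After insert 'dog': sets bits 2 17 -> bits=1110000011000100110

Answer: 1110000011000100110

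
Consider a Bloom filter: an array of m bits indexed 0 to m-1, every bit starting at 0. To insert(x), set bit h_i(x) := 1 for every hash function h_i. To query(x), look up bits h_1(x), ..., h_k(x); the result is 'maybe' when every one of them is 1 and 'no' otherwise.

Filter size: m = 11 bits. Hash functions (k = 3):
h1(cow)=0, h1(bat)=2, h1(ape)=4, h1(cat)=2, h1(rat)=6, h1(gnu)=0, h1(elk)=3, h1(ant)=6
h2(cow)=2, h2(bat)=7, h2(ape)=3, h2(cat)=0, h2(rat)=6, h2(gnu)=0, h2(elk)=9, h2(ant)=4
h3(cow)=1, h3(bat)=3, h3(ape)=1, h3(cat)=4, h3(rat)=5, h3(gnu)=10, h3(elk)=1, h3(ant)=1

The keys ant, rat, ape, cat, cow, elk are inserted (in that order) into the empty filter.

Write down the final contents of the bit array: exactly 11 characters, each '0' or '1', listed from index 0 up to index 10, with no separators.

Answer: 11111110010

Derivation:
Start: bits=00000000000
After insert 'ant': sets bits 1 4 6 -> bits=01001010000
After insert 'rat': sets bits 5 6 -> bits=01001110000
After insert 'ape': sets bits 1 3 4 -> bits=01011110000
After insert 'cat': sets bits 0 2 4 -> bits=11111110000
After insert 'cow': sets bits 0 1 2 -> bits=11111110000
After insert 'elk': sets bits 1 3 9 -> bits=11111110010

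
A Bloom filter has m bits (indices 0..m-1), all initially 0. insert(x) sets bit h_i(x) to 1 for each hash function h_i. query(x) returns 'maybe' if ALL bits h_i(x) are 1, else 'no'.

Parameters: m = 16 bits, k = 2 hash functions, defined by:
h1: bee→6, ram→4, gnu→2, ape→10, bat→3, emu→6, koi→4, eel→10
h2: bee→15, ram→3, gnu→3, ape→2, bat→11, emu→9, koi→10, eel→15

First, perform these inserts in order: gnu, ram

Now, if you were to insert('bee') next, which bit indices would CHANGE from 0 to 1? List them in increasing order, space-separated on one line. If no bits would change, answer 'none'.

Answer: 6 15

Derivation:
Start: bits=0000000000000000
After insert 'gnu': sets bits 2 3 -> bits=0011000000000000
After insert 'ram': sets bits 3 4 -> bits=0011100000000000
insert 'bee' would touch bits 6 15; currently bit6=0, bit15=0
Bits that are 0 among those (would change 0->1): 6 15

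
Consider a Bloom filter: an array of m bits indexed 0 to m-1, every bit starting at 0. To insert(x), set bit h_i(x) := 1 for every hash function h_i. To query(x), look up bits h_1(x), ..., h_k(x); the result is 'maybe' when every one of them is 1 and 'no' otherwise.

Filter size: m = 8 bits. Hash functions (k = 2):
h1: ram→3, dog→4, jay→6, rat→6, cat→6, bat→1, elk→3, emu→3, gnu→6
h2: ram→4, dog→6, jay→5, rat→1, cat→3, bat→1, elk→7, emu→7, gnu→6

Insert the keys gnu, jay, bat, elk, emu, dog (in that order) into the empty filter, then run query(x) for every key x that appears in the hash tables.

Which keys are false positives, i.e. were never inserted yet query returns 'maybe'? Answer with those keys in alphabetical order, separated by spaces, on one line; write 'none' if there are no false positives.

Answer: cat ram rat

Derivation:
Start: bits=00000000
After insert 'gnu': sets bits 6 -> bits=00000010
After insert 'jay': sets bits 5 6 -> bits=00000110
After insert 'bat': sets bits 1 -> bits=01000110
After insert 'elk': sets bits 3 7 -> bits=01010111
After insert 'emu': sets bits 3 7 -> bits=01010111
After insert 'dog': sets bits 4 6 -> bits=01011111
Not inserted: cat ram rat — query each against bits=01011111:
query cat: checks bit3=1, bit6=1 (all 1) -> maybe => FALSE POSITIVE
query ram: checks bit3=1, bit4=1 (all 1) -> maybe => FALSE POSITIVE
query rat: checks bit1=1, bit6=1 (all 1) -> maybe => FALSE POSITIVE
False positives (alphabetical): cat ram rat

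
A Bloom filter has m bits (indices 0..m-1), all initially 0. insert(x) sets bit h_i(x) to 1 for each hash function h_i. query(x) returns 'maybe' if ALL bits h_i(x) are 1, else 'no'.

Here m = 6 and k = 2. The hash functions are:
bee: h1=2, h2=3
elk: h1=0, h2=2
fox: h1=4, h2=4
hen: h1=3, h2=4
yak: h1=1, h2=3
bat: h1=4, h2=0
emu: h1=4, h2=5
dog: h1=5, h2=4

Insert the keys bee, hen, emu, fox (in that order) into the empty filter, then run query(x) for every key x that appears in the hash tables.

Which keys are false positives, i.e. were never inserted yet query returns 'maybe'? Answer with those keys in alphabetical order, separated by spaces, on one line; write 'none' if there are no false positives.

Start: bits=000000
After insert 'bee': sets bits 2 3 -> bits=001100
After insert 'hen': sets bits 3 4 -> bits=001110
After insert 'emu': sets bits 4 5 -> bits=001111
After insert 'fox': sets bits 4 -> bits=001111
Not inserted: bat dog elk yak — query each against bits=001111:
query bat: checks bit0=0, bit4=1 (has a 0) -> no => not a false positive
query dog: checks bit4=1, bit5=1 (all 1) -> maybe => FALSE POSITIVE
query elk: checks bit0=0, bit2=1 (has a 0) -> no => not a false positive
query yak: checks bit1=0, bit3=1 (has a 0) -> no => not a false positive
False positives (alphabetical): dog

Answer: dog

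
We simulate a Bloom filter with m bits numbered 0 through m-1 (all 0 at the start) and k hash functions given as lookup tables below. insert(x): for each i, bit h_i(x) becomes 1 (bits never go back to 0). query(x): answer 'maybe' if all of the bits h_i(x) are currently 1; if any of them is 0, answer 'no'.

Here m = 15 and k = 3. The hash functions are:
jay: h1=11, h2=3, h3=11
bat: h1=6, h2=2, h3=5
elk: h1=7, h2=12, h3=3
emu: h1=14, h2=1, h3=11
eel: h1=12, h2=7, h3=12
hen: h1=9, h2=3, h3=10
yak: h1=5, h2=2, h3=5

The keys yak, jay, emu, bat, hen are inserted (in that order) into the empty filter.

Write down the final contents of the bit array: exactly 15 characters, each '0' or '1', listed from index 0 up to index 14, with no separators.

Answer: 011101100111001

Derivation:
Start: bits=000000000000000
After insert 'yak': sets bits 2 5 -> bits=001001000000000
After insert 'jay': sets bits 3 11 -> bits=001101000001000
After insert 'emu': sets bits 1 11 14 -> bits=011101000001001
After insert 'bat': sets bits 2 5 6 -> bits=011101100001001
After insert 'hen': sets bits 3 9 10 -> bits=011101100111001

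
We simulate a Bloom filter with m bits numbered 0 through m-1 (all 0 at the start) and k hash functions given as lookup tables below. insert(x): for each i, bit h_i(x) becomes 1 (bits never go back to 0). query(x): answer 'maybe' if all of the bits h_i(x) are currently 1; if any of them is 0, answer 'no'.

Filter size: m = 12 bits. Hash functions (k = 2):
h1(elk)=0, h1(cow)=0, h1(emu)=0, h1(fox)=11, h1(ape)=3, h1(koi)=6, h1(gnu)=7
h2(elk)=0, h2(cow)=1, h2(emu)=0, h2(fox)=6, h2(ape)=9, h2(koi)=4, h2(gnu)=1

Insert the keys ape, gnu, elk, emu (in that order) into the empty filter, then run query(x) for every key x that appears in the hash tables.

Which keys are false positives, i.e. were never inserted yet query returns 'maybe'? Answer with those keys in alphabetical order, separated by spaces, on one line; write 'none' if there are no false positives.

Answer: cow

Derivation:
Start: bits=000000000000
After insert 'ape': sets bits 3 9 -> bits=000100000100
After insert 'gnu': sets bits 1 7 -> bits=010100010100
After insert 'elk': sets bits 0 -> bits=110100010100
After insert 'emu': sets bits 0 -> bits=110100010100
Not inserted: cow fox koi — query each against bits=110100010100:
query cow: checks bit0=1, bit1=1 (all 1) -> maybe => FALSE POSITIVE
query fox: checks bit6=0, bit11=0 (has a 0) -> no => not a false positive
query koi: checks bit4=0, bit6=0 (has a 0) -> no => not a false positive
False positives (alphabetical): cow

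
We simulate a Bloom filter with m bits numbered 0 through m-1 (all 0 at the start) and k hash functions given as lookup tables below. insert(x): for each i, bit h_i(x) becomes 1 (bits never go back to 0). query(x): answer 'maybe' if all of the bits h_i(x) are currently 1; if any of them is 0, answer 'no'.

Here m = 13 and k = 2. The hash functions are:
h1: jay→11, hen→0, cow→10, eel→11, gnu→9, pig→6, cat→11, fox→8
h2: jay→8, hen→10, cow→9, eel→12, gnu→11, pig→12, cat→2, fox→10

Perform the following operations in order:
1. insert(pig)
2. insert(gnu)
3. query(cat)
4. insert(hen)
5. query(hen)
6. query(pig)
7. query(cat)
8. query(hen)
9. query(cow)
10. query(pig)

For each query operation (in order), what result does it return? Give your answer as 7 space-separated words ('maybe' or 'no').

Answer: no maybe maybe no maybe maybe maybe

Derivation:
Start: bits=0000000000000
Op 1: insert pig -> sets bits 6 12 -> bits=0000001000001
Op 2: insert gnu -> sets bits 9 11 -> bits=0000001001011
Op 3: query cat -> checks bit2=0, bit11=1 (has a 0) -> no
Op 4: insert hen -> sets bits 0 10 -> bits=1000001001111
Op 5: query hen -> checks bit0=1, bit10=1 (all 1) -> maybe
Op 6: query pig -> checks bit6=1, bit12=1 (all 1) -> maybe
Op 7: query cat -> checks bit2=0, bit11=1 (has a 0) -> no
Op 8: query hen -> checks bit0=1, bit10=1 (all 1) -> maybe
Op 9: query cow -> checks bit9=1, bit10=1 (all 1) -> maybe
Op 10: query pig -> checks bit6=1, bit12=1 (all 1) -> maybe
Query results in order: no maybe maybe no maybe maybe maybe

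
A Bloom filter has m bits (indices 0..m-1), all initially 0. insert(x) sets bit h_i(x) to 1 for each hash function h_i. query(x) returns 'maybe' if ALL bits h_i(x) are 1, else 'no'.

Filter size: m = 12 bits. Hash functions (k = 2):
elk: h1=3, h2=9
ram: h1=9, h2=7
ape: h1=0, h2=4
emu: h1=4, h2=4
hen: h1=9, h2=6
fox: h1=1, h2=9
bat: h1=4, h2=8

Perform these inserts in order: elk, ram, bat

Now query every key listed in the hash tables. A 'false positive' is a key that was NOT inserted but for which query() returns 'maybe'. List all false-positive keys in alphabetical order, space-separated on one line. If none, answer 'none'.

Start: bits=000000000000
After insert 'elk': sets bits 3 9 -> bits=000100000100
After insert 'ram': sets bits 7 9 -> bits=000100010100
After insert 'bat': sets bits 4 8 -> bits=000110011100
Not inserted: ape emu fox hen — query each against bits=000110011100:
query ape: checks bit0=0, bit4=1 (has a 0) -> no => not a false positive
query emu: checks bit4=1 (all 1) -> maybe => FALSE POSITIVE
query fox: checks bit1=0, bit9=1 (has a 0) -> no => not a false positive
query hen: checks bit6=0, bit9=1 (has a 0) -> no => not a false positive
False positives (alphabetical): emu

Answer: emu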